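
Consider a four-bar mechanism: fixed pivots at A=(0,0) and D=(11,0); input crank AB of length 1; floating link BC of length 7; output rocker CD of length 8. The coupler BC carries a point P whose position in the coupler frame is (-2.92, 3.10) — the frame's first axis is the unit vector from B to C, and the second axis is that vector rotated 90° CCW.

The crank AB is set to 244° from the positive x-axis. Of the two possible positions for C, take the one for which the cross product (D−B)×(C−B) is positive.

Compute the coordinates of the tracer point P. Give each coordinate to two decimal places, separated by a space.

-4.70 -0.99

A=(0,0), D=(11.00,0)
B = A + 1.00·(cos244°, sin244°) = (-0.4384, -0.8988)
|BD| = 11.4736
circle(B,7.00) ∩ circle(D,8.00): a=5.0831, h=4.8127
  candidates: C₊=(4.2521,4.2973) cross=55.219; C₋=(5.0062,-5.2985) cross=-55.219
  mode + wants cross > 0 → take C=(4.2521,4.2973) (cross=55.219)
ex = (C−B)/|BC| = (0.6701,0.7423); ey = (-0.7423,0.6701)
P = B + -2.92·ex + 3.10·ey = (-4.6961,-0.9891)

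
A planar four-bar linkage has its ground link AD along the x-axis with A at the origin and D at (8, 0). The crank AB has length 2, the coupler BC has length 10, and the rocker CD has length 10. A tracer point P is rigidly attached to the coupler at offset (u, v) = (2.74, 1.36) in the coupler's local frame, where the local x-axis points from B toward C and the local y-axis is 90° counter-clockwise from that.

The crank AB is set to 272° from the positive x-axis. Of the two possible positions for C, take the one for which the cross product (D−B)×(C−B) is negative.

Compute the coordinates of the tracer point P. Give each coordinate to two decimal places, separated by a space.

A=(0,0), D=(8.00,0)
B = A + 2.00·(cos272°, sin272°) = (0.0698, -1.9988)
|BD| = 8.1782
circle(B,10.00) ∩ circle(D,10.00): a=4.0891, h=9.1257
  candidates: C₊=(1.8045,7.8496) cross=74.632; C₋=(6.2653,-9.8484) cross=-74.632
  mode - wants cross < 0 → take C=(6.2653,-9.8484) (cross=-74.632)
ex = (C−B)/|BC| = (0.6195,-0.7850); ey = (0.7850,0.6195)
P = B + 2.74·ex + 1.36·ey = (2.8349,-3.3070)

2.83 -3.31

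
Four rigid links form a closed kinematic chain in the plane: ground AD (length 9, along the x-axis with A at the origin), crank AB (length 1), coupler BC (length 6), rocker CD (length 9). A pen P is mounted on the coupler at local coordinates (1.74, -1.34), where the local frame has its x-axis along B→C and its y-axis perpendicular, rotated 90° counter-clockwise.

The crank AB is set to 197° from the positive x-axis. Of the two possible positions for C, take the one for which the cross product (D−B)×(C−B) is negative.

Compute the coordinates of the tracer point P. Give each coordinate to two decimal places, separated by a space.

-1.30 -2.46

A=(0,0), D=(9.00,0)
B = A + 1.00·(cos197°, sin197°) = (-0.9563, -0.2924)
|BD| = 9.9606
circle(B,6.00) ∩ circle(D,9.00): a=2.7214, h=5.3473
  candidates: C₊=(1.6070,5.1325) cross=53.263; C₋=(1.9209,-5.5575) cross=-53.263
  mode - wants cross < 0 → take C=(1.9209,-5.5575) (cross=-53.263)
ex = (C−B)/|BC| = (0.4795,-0.8775); ey = (0.8775,0.4795)
P = B + 1.74·ex + -1.34·ey = (-1.2978,-2.4618)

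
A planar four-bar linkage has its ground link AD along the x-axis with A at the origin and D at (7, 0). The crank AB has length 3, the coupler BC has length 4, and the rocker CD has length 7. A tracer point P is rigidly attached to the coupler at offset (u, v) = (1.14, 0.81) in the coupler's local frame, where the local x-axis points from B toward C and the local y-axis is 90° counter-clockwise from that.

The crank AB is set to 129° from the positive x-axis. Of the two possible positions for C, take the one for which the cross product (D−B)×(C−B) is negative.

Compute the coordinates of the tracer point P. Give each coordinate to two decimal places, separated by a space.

-0.62 1.74

A=(0,0), D=(7.00,0)
B = A + 3.00·(cos129°, sin129°) = (-1.8880, 2.3314)
|BD| = 9.1887
circle(B,4.00) ∩ circle(D,7.00): a=2.7986, h=2.8579
  candidates: C₊=(1.5442,4.3857) cross=26.260; C₋=(0.0940,-1.1430) cross=-26.260
  mode - wants cross < 0 → take C=(0.0940,-1.1430) (cross=-26.260)
ex = (C−B)/|BC| = (0.4955,-0.8686); ey = (0.8686,0.4955)
P = B + 1.14·ex + 0.81·ey = (-0.6195,1.7425)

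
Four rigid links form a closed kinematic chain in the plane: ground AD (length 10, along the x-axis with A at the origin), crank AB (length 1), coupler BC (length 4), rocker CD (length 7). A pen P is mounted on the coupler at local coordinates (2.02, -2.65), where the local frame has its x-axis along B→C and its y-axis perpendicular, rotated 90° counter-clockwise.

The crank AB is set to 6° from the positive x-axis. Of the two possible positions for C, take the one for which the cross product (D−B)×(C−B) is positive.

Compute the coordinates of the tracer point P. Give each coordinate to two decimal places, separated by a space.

4.31 -0.20

A=(0,0), D=(10.00,0)
B = A + 1.00·(cos6°, sin6°) = (0.9945, 0.1045)
|BD| = 9.0061
circle(B,4.00) ∩ circle(D,7.00): a=2.6709, h=2.9776
  candidates: C₊=(3.6998,3.0509) cross=26.816; C₋=(3.6307,-2.9039) cross=-26.816
  mode + wants cross > 0 → take C=(3.6998,3.0509) (cross=26.816)
ex = (C−B)/|BC| = (0.6763,0.7366); ey = (-0.7366,0.6763)
P = B + 2.02·ex + -2.65·ey = (4.3127,-0.1998)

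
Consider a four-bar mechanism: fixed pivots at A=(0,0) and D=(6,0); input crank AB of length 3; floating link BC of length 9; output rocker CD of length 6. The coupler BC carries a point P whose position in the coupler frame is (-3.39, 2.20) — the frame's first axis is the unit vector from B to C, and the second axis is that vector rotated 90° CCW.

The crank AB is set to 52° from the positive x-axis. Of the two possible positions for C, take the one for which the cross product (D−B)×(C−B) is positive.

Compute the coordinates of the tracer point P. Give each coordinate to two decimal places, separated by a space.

A=(0,0), D=(6.00,0)
B = A + 3.00·(cos52°, sin52°) = (1.8470, 2.3640)
|BD| = 4.7787
circle(B,9.00) ∩ circle(D,6.00): a=7.0977, h=5.5337
  candidates: C₊=(10.7529,3.6620) cross=26.444; C₋=(5.2778,-5.9564) cross=-26.444
  mode + wants cross > 0 → take C=(10.7529,3.6620) (cross=26.444)
ex = (C−B)/|BC| = (0.9895,0.1442); ey = (-0.1442,0.9895)
P = B + -3.39·ex + 2.20·ey = (-1.8248,4.0522)

-1.82 4.05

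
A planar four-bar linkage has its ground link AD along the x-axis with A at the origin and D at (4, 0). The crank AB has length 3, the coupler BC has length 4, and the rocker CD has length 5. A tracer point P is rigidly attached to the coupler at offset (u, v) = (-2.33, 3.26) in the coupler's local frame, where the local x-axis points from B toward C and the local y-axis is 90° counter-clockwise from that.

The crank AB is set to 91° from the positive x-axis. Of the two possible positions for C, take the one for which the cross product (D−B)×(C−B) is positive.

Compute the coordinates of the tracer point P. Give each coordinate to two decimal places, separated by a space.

-3.68 4.69

A=(0,0), D=(4.00,0)
B = A + 3.00·(cos91°, sin91°) = (-0.0524, 2.9995)
|BD| = 5.0417
circle(B,4.00) ∩ circle(D,5.00): a=1.6283, h=3.6536
  candidates: C₊=(3.4301,4.9674) cross=18.420; C₋=(-0.9173,-0.9058) cross=-18.420
  mode + wants cross > 0 → take C=(3.4301,4.9674) (cross=18.420)
ex = (C−B)/|BC| = (0.8706,0.4920); ey = (-0.4920,0.8706)
P = B + -2.33·ex + 3.26·ey = (-3.6847,4.6915)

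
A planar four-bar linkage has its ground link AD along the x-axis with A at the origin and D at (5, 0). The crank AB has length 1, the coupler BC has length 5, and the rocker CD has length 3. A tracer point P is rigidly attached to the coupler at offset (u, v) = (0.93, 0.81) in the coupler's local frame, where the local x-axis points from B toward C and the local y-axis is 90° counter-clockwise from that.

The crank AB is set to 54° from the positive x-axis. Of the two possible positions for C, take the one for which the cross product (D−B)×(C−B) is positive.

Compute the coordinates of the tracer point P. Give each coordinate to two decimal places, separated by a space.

1.07 1.94

A=(0,0), D=(5.00,0)
B = A + 1.00·(cos54°, sin54°) = (0.5878, 0.8090)
|BD| = 4.4858
circle(B,5.00) ∩ circle(D,3.00): a=4.0263, h=2.9646
  candidates: C₊=(5.0827,2.9989) cross=13.299; C₋=(4.0134,-2.8331) cross=-13.299
  mode + wants cross > 0 → take C=(5.0827,2.9989) (cross=13.299)
ex = (C−B)/|BC| = (0.8990,0.4380); ey = (-0.4380,0.8990)
P = B + 0.93·ex + 0.81·ey = (1.0691,1.9445)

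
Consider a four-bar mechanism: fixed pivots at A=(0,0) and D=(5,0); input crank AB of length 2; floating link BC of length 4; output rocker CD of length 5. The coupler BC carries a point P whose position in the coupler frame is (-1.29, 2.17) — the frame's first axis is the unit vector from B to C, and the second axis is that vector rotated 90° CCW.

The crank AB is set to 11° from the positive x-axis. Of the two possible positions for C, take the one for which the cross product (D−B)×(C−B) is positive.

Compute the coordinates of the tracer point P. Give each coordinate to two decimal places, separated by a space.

A=(0,0), D=(5.00,0)
B = A + 2.00·(cos11°, sin11°) = (1.9633, 0.3816)
|BD| = 3.0606
circle(B,4.00) ∩ circle(D,5.00): a=0.0600, h=3.9995
  candidates: C₊=(2.5215,4.3425) cross=12.241; C₋=(1.5241,-3.5942) cross=-12.241
  mode + wants cross > 0 → take C=(2.5215,4.3425) (cross=12.241)
ex = (C−B)/|BC| = (0.1396,0.9902); ey = (-0.9902,0.1396)
P = B + -1.29·ex + 2.17·ey = (-0.3655,-0.5929)

-0.37 -0.59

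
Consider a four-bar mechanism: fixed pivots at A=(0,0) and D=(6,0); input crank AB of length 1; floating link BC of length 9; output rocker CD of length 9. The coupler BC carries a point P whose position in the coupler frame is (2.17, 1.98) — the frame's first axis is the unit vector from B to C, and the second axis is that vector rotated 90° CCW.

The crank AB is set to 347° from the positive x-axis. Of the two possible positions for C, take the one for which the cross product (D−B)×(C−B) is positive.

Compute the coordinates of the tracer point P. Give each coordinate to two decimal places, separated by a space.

-0.44 2.35

A=(0,0), D=(6.00,0)
B = A + 1.00·(cos347°, sin347°) = (0.9744, -0.2250)
|BD| = 5.0307
circle(B,9.00) ∩ circle(D,9.00): a=2.5153, h=8.6414
  candidates: C₊=(3.1008,8.5202) cross=43.472; C₋=(3.8736,-8.7452) cross=-43.472
  mode + wants cross > 0 → take C=(3.1008,8.5202) (cross=43.472)
ex = (C−B)/|BC| = (0.2363,0.9717); ey = (-0.9717,0.2363)
P = B + 2.17·ex + 1.98·ey = (-0.4369,2.3514)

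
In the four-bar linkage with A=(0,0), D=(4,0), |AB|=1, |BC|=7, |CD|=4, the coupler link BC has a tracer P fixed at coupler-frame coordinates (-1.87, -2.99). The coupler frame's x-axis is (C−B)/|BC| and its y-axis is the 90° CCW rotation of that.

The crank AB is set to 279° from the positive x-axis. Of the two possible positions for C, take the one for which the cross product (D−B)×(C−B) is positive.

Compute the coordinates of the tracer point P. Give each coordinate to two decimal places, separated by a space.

0.83 -4.45

A=(0,0), D=(4.00,0)
B = A + 1.00·(cos279°, sin279°) = (0.1564, -0.9877)
|BD| = 3.9684
circle(B,7.00) ∩ circle(D,4.00): a=6.1420, h=3.3579
  candidates: C₊=(5.2695,3.7932) cross=13.326; C₋=(6.9409,-2.7113) cross=-13.326
  mode + wants cross > 0 → take C=(5.2695,3.7932) (cross=13.326)
ex = (C−B)/|BC| = (0.7304,0.6830); ey = (-0.6830,0.7304)
P = B + -1.87·ex + -2.99·ey = (0.8327,-4.4489)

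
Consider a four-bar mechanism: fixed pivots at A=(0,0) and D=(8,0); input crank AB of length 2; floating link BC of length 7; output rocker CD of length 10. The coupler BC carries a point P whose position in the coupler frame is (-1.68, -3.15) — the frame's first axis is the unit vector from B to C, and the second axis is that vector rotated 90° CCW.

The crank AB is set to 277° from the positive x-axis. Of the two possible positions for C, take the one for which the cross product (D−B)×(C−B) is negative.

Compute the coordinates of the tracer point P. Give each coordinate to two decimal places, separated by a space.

-3.30 -1.55

A=(0,0), D=(8.00,0)
B = A + 2.00·(cos277°, sin277°) = (0.2437, -1.9851)
|BD| = 8.0063
circle(B,7.00) ∩ circle(D,10.00): a=0.8181, h=6.9520
  candidates: C₊=(-0.6874,4.9527) cross=55.660; C₋=(2.7600,-8.5172) cross=-55.660
  mode - wants cross < 0 → take C=(2.7600,-8.5172) (cross=-55.660)
ex = (C−B)/|BC| = (0.3595,-0.9332); ey = (0.9332,0.3595)
P = B + -1.68·ex + -3.15·ey = (-3.2996,-1.5497)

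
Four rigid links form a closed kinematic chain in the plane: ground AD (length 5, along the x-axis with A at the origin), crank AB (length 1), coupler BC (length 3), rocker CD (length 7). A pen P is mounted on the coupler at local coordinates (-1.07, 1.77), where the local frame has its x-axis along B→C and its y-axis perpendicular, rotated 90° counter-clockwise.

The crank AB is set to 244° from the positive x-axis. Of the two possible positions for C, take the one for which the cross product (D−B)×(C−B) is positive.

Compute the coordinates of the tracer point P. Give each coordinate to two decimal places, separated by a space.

A=(0,0), D=(5.00,0)
B = A + 1.00·(cos244°, sin244°) = (-0.4384, -0.8988)
|BD| = 5.5121
circle(B,3.00) ∩ circle(D,7.00): a=-0.8723, h=2.8704
  candidates: C₊=(-1.7670,1.7909) cross=15.822; C₋=(-0.8309,-3.8730) cross=-15.822
  mode + wants cross > 0 → take C=(-1.7670,1.7909) (cross=15.822)
ex = (C−B)/|BC| = (-0.4429,0.8966); ey = (-0.8966,-0.4429)
P = B + -1.07·ex + 1.77·ey = (-1.5514,-2.6420)

-1.55 -2.64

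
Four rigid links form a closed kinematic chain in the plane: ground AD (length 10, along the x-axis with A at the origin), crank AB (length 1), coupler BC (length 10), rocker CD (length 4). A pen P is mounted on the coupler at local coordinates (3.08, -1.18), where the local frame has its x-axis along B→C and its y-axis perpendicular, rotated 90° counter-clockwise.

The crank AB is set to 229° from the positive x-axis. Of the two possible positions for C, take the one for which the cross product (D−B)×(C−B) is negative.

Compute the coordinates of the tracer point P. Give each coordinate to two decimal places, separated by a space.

1.91 -2.83

A=(0,0), D=(10.00,0)
B = A + 1.00·(cos229°, sin229°) = (-0.6561, -0.7547)
|BD| = 10.6828
circle(B,10.00) ∩ circle(D,4.00): a=9.2729, h=3.7433
  candidates: C₊=(8.3293,3.6344) cross=39.989; C₋=(8.8582,-3.8336) cross=-39.989
  mode - wants cross < 0 → take C=(8.8582,-3.8336) (cross=-39.989)
ex = (C−B)/|BC| = (0.9514,-0.3079); ey = (0.3079,0.9514)
P = B + 3.08·ex + -1.18·ey = (1.9110,-2.8257)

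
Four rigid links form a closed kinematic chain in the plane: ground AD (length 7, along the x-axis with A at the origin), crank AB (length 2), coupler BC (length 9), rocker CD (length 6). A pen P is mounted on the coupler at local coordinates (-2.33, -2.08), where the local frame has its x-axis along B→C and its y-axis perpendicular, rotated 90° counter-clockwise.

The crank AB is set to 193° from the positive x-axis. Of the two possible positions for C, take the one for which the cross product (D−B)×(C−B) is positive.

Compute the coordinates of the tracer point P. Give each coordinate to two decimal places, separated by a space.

A=(0,0), D=(7.00,0)
B = A + 2.00·(cos193°, sin193°) = (-1.9487, -0.4499)
|BD| = 8.9600
circle(B,9.00) ∩ circle(D,6.00): a=6.9912, h=5.6678
  candidates: C₊=(4.7490,5.5618) cross=50.783; C₋=(5.3182,-5.7595) cross=-50.783
  mode + wants cross > 0 → take C=(4.7490,5.5618) (cross=50.783)
ex = (C−B)/|BC| = (0.7442,0.6680); ey = (-0.6680,0.7442)
P = B + -2.33·ex + -2.08·ey = (-2.2934,-3.5542)

-2.29 -3.55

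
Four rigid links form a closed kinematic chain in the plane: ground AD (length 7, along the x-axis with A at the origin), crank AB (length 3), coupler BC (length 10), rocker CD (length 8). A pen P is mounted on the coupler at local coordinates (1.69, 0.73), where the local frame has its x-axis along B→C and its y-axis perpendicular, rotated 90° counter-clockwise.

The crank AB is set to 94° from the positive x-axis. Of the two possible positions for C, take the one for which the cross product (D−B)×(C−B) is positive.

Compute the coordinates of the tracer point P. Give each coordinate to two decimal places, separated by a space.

A=(0,0), D=(7.00,0)
B = A + 3.00·(cos94°, sin94°) = (-0.2093, 2.9927)
|BD| = 7.8058
circle(B,10.00) ∩ circle(D,8.00): a=6.2089, h=7.8390
  candidates: C₊=(8.5306,7.8522) cross=61.189; C₋=(2.5197,-6.6277) cross=-61.189
  mode + wants cross > 0 → take C=(8.5306,7.8522) (cross=61.189)
ex = (C−B)/|BC| = (0.8740,0.4860); ey = (-0.4860,0.8740)
P = B + 1.69·ex + 0.73·ey = (0.9130,4.4520)

0.91 4.45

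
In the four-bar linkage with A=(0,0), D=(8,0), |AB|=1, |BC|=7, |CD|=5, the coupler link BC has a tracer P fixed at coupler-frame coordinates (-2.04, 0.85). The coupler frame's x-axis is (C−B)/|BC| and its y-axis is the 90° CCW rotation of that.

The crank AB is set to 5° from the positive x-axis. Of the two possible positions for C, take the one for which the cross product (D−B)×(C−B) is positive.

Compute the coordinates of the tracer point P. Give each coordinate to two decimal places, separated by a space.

A=(0,0), D=(8.00,0)
B = A + 1.00·(cos5°, sin5°) = (0.9962, 0.0872)
|BD| = 7.0043
circle(B,7.00) ∩ circle(D,5.00): a=5.2154, h=4.6690
  candidates: C₊=(6.2693,4.6909) cross=32.703; C₋=(6.1531,-4.6464) cross=-32.703
  mode + wants cross > 0 → take C=(6.2693,4.6909) (cross=32.703)
ex = (C−B)/|BC| = (0.7533,0.6577); ey = (-0.6577,0.7533)
P = B + -2.04·ex + 0.85·ey = (-1.0996,-0.6142)

-1.10 -0.61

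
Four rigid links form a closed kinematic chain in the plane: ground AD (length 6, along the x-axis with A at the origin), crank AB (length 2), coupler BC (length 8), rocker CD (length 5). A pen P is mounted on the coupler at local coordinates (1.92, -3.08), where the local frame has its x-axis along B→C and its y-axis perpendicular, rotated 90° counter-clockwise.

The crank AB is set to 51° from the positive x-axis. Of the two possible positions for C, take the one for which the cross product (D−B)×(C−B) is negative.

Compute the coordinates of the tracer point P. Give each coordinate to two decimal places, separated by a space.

-0.16 -1.79

A=(0,0), D=(6.00,0)
B = A + 2.00·(cos51°, sin51°) = (1.2586, 1.5543)
|BD| = 4.9896
circle(B,8.00) ∩ circle(D,5.00): a=6.4029, h=4.7961
  candidates: C₊=(8.8370,4.1172) cross=23.931; C₋=(5.8490,-4.9977) cross=-23.931
  mode - wants cross < 0 → take C=(5.8490,-4.9977) (cross=-23.931)
ex = (C−B)/|BC| = (0.5738,-0.8190); ey = (0.8190,0.5738)
P = B + 1.92·ex + -3.08·ey = (-0.1622,-1.7855)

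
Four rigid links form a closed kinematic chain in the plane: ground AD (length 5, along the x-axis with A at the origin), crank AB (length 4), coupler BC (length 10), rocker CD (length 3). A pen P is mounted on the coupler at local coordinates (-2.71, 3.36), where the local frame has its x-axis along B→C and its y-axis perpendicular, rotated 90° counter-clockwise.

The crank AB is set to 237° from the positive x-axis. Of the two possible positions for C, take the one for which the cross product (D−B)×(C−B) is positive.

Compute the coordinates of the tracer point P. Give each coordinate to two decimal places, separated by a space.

A=(0,0), D=(5.00,0)
B = A + 4.00·(cos237°, sin237°) = (-2.1786, -3.3547)
|BD| = 7.9237
circle(B,10.00) ∩ circle(D,3.00): a=9.7041, h=2.4146
  candidates: C₊=(5.5907,2.9413) cross=19.133; C₋=(7.6352,-1.4338) cross=-19.133
  mode + wants cross > 0 → take C=(5.5907,2.9413) (cross=19.133)
ex = (C−B)/|BC| = (0.7769,0.6296); ey = (-0.6296,0.7769)
P = B + -2.71·ex + 3.36·ey = (-6.3995,-2.4504)

-6.40 -2.45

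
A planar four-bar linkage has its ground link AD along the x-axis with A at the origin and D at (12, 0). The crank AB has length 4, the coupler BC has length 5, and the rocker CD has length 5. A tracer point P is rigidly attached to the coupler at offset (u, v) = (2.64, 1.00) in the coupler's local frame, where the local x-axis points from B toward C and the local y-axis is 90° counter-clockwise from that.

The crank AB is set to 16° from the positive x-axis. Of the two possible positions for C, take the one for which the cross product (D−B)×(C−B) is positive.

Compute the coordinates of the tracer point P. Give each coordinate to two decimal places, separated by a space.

A=(0,0), D=(12.00,0)
B = A + 4.00·(cos16°, sin16°) = (3.8450, 1.1025)
|BD| = 8.2291
circle(B,5.00) ∩ circle(D,5.00): a=4.1146, h=2.8408
  candidates: C₊=(8.3031,3.3665) cross=23.378; C₋=(7.5419,-2.2639) cross=-23.378
  mode + wants cross > 0 → take C=(8.3031,3.3665) (cross=23.378)
ex = (C−B)/|BC| = (0.8916,0.4528); ey = (-0.4528,0.8916)
P = B + 2.64·ex + 1.00·ey = (5.7461,3.1895)

5.75 3.19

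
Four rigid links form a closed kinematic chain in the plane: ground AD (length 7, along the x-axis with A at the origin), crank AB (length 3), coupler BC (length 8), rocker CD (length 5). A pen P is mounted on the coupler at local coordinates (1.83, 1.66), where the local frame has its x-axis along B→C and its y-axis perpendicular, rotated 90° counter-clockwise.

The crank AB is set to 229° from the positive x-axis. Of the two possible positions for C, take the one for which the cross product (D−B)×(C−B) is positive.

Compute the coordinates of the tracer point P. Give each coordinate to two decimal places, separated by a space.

-1.93 0.21

A=(0,0), D=(7.00,0)
B = A + 3.00·(cos229°, sin229°) = (-1.9682, -2.2641)
|BD| = 9.2496
circle(B,8.00) ∩ circle(D,5.00): a=6.7330, h=4.3205
  candidates: C₊=(3.5024,3.5731) cross=39.963; C₋=(5.6176,-4.8051) cross=-39.963
  mode + wants cross > 0 → take C=(3.5024,3.5731) (cross=39.963)
ex = (C−B)/|BC| = (0.6838,0.7296); ey = (-0.7296,0.6838)
P = B + 1.83·ex + 1.66·ey = (-1.9280,0.2063)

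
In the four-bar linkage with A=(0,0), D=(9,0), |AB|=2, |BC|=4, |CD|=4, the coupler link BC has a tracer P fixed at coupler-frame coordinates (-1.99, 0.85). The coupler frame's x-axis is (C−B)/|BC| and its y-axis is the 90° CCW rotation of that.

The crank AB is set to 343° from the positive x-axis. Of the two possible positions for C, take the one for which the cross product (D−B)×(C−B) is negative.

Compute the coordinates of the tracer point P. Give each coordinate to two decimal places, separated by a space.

0.40 0.96

A=(0,0), D=(9.00,0)
B = A + 2.00·(cos343°, sin343°) = (1.9126, -0.5847)
|BD| = 7.1115
circle(B,4.00) ∩ circle(D,4.00): a=3.5557, h=1.8321
  candidates: C₊=(5.3057,1.5336) cross=13.029; C₋=(5.6070,-2.1183) cross=-13.029
  mode - wants cross < 0 → take C=(5.6070,-2.1183) (cross=-13.029)
ex = (C−B)/|BC| = (0.9236,-0.3834); ey = (0.3834,0.9236)
P = B + -1.99·ex + 0.85·ey = (0.4006,0.9633)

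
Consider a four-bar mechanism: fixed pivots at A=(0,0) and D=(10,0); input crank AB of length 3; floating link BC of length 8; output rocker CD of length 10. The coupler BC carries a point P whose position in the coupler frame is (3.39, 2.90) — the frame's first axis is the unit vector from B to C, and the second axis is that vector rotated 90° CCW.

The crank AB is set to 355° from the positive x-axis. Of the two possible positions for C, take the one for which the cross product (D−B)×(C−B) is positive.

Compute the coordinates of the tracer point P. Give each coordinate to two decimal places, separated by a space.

A=(0,0), D=(10.00,0)
B = A + 3.00·(cos355°, sin355°) = (2.9886, -0.2615)
|BD| = 7.0163
circle(B,8.00) ∩ circle(D,10.00): a=0.9427, h=7.9443
  candidates: C₊=(3.6346,7.7124) cross=55.739; C₋=(4.2267,-8.1651) cross=-55.739
  mode + wants cross > 0 → take C=(3.6346,7.7124) (cross=55.739)
ex = (C−B)/|BC| = (0.0807,0.9967); ey = (-0.9967,0.0807)
P = B + 3.39·ex + 2.90·ey = (0.3718,3.3516)

0.37 3.35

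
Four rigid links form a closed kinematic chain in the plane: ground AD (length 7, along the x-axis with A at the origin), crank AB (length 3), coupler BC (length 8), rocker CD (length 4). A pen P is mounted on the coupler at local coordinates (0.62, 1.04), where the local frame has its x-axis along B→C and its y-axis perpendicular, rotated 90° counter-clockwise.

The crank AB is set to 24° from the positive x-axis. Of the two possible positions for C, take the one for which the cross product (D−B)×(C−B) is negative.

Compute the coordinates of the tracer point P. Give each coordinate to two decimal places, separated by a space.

A=(0,0), D=(7.00,0)
B = A + 3.00·(cos24°, sin24°) = (2.7406, 1.2202)
|BD| = 4.4307
circle(B,8.00) ∩ circle(D,4.00): a=7.6321, h=2.3981
  candidates: C₊=(10.7380,1.4237) cross=10.625; C₋=(9.4172,-3.1871) cross=-10.625
  mode - wants cross < 0 → take C=(9.4172,-3.1871) (cross=-10.625)
ex = (C−B)/|BC| = (0.8346,-0.5509); ey = (0.5509,0.8346)
P = B + 0.62·ex + 1.04·ey = (3.8310,1.7466)

3.83 1.75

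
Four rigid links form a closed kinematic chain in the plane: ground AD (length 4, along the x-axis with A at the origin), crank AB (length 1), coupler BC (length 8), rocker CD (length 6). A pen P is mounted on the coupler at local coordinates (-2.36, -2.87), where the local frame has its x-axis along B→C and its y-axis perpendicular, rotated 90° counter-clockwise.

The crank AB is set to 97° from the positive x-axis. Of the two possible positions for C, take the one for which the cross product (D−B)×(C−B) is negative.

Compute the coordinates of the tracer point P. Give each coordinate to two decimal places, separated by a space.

A=(0,0), D=(4.00,0)
B = A + 1.00·(cos97°, sin97°) = (-0.1219, 0.9925)
|BD| = 4.2397
circle(B,8.00) ∩ circle(D,6.00): a=5.4220, h=5.8824
  candidates: C₊=(6.5265,5.4421) cross=24.939; C₋=(3.7723,-5.9957) cross=-24.939
  mode - wants cross < 0 → take C=(3.7723,-5.9957) (cross=-24.939)
ex = (C−B)/|BC| = (0.4868,-0.8735); ey = (0.8735,0.4868)
P = B + -2.36·ex + -2.87·ey = (-3.7777,1.6570)

-3.78 1.66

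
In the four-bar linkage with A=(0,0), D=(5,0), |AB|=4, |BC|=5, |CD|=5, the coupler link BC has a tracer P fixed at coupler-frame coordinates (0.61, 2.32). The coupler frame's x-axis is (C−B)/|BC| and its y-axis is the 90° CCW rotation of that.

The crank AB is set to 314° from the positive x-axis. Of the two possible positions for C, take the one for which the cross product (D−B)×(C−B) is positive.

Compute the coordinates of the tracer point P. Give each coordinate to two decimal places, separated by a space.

A=(0,0), D=(5.00,0)
B = A + 4.00·(cos314°, sin314°) = (2.7786, -2.8774)
|BD| = 3.6351
circle(B,5.00) ∩ circle(D,5.00): a=1.8175, h=4.6580
  candidates: C₊=(0.2023,1.4078) cross=16.932; C₋=(7.5764,-4.2851) cross=-16.932
  mode + wants cross > 0 → take C=(0.2023,1.4078) (cross=16.932)
ex = (C−B)/|BC| = (-0.5153,0.8570); ey = (-0.8570,-0.5153)
P = B + 0.61·ex + 2.32·ey = (0.4760,-3.5500)

0.48 -3.55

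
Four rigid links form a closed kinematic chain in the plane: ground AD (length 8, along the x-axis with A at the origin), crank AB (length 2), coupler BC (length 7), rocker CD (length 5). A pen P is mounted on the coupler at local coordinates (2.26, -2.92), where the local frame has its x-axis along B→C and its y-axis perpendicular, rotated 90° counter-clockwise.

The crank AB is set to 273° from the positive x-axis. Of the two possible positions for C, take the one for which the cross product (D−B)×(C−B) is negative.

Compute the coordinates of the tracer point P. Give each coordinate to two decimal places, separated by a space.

A=(0,0), D=(8.00,0)
B = A + 2.00·(cos273°, sin273°) = (0.1047, -1.9973)
|BD| = 8.1440
circle(B,7.00) ∩ circle(D,5.00): a=5.5455, h=4.2717
  candidates: C₊=(4.4332,3.5040) cross=34.789; C₋=(6.5284,-4.7785) cross=-34.789
  mode - wants cross < 0 → take C=(6.5284,-4.7785) (cross=-34.789)
ex = (C−B)/|BC| = (0.9177,-0.3973); ey = (0.3973,0.9177)
P = B + 2.26·ex + -2.92·ey = (1.0184,-5.5748)

1.02 -5.57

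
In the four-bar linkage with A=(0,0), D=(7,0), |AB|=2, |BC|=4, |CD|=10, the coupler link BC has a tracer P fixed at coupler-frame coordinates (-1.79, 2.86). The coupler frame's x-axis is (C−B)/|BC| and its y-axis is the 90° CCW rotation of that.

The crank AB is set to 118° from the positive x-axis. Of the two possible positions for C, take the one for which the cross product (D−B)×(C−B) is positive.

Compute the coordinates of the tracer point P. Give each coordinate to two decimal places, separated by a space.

-3.69 -0.19

A=(0,0), D=(7.00,0)
B = A + 2.00·(cos118°, sin118°) = (-0.9389, 1.7659)
|BD| = 8.1330
circle(B,4.00) ∩ circle(D,10.00): a=-1.0977, h=3.8464
  candidates: C₊=(-1.1753,5.7589) cross=31.283; C₋=(-2.8456,-1.7504) cross=-31.283
  mode + wants cross > 0 → take C=(-1.1753,5.7589) (cross=31.283)
ex = (C−B)/|BC| = (-0.0591,0.9983); ey = (-0.9983,-0.0591)
P = B + -1.79·ex + 2.86·ey = (-3.6882,-0.1899)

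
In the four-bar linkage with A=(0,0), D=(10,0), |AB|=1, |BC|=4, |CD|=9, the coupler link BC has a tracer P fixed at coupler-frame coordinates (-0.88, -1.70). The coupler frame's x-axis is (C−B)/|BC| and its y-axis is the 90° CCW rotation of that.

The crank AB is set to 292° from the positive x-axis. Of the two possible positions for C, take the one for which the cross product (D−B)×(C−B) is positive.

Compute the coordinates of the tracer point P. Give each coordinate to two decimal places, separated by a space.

A=(0,0), D=(10.00,0)
B = A + 1.00·(cos292°, sin292°) = (0.3746, -0.9272)
|BD| = 9.6699
circle(B,4.00) ∩ circle(D,9.00): a=1.4740, h=3.7185
  candidates: C₊=(1.4853,2.9155) cross=35.958; C₋=(2.1984,-4.4872) cross=-35.958
  mode + wants cross > 0 → take C=(1.4853,2.9155) (cross=35.958)
ex = (C−B)/|BC| = (0.2777,0.9607); ey = (-0.9607,0.2777)
P = B + -0.88·ex + -1.70·ey = (1.7634,-2.2446)

1.76 -2.24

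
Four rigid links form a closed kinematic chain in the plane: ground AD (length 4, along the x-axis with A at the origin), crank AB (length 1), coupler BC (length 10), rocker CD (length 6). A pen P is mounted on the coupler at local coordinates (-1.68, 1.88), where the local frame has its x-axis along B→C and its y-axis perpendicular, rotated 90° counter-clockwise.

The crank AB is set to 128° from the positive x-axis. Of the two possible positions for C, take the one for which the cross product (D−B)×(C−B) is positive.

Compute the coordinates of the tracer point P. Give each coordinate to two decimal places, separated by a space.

-2.69 2.22

A=(0,0), D=(4.00,0)
B = A + 1.00·(cos128°, sin128°) = (-0.6157, 0.7880)
|BD| = 4.6824
circle(B,10.00) ∩ circle(D,6.00): a=9.1753, h=3.9768
  candidates: C₊=(9.0980,3.1639) cross=18.621; C₋=(7.7595,-4.6761) cross=-18.621
  mode + wants cross > 0 → take C=(9.0980,3.1639) (cross=18.621)
ex = (C−B)/|BC| = (0.9714,0.2376); ey = (-0.2376,0.9714)
P = B + -1.68·ex + 1.88·ey = (-2.6942,2.2150)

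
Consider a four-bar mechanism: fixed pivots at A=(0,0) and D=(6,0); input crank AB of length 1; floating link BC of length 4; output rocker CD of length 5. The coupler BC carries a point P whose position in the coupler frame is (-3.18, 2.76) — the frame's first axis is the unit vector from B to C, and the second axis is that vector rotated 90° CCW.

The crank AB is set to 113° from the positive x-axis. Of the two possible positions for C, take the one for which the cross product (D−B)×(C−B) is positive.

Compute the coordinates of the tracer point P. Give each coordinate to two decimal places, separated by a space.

A=(0,0), D=(6.00,0)
B = A + 1.00·(cos113°, sin113°) = (-0.3907, 0.9205)
|BD| = 6.4567
circle(B,4.00) ∩ circle(D,5.00): a=2.5314, h=3.0971
  candidates: C₊=(2.5563,3.6251) cross=19.997; C₋=(1.6733,-2.5059) cross=-19.997
  mode + wants cross > 0 → take C=(2.5563,3.6251) (cross=19.997)
ex = (C−B)/|BC| = (0.7368,0.6761); ey = (-0.6761,0.7368)
P = B + -3.18·ex + 2.76·ey = (-4.5998,0.8038)

-4.60 0.80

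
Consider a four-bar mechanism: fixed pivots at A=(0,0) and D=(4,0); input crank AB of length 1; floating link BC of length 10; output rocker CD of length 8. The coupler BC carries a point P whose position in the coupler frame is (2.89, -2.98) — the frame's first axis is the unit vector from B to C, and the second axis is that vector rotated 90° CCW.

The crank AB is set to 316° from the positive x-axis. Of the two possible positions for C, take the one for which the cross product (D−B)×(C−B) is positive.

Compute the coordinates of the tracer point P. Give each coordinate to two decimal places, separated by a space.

A=(0,0), D=(4.00,0)
B = A + 1.00·(cos316°, sin316°) = (0.7193, -0.6947)
|BD| = 3.3534
circle(B,10.00) ∩ circle(D,8.00): a=7.0444, h=7.0976
  candidates: C₊=(6.1406,7.7083) cross=23.801; C₋=(9.0812,-6.1791) cross=-23.801
  mode + wants cross > 0 → take C=(6.1406,7.7083) (cross=23.801)
ex = (C−B)/|BC| = (0.5421,0.8403); ey = (-0.8403,0.5421)
P = B + 2.89·ex + -2.98·ey = (4.7902,0.1182)

4.79 0.12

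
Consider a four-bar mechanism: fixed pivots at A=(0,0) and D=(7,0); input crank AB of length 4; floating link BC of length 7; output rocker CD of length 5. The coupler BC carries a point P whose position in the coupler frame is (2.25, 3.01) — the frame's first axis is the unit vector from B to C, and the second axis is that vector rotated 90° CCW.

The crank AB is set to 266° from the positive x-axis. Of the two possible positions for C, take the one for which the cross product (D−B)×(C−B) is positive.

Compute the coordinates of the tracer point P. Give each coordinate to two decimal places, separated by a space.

-2.09 -0.70

A=(0,0), D=(7.00,0)
B = A + 4.00·(cos266°, sin266°) = (-0.2790, -3.9903)
|BD| = 8.3010
circle(B,7.00) ∩ circle(D,5.00): a=5.5961, h=4.2052
  candidates: C₊=(2.6067,2.3872) cross=34.907; C₋=(6.6495,-4.9877) cross=-34.907
  mode + wants cross > 0 → take C=(2.6067,2.3872) (cross=34.907)
ex = (C−B)/|BC| = (0.4122,0.9111); ey = (-0.9111,0.4122)
P = B + 2.25·ex + 3.01·ey = (-2.0938,-0.6995)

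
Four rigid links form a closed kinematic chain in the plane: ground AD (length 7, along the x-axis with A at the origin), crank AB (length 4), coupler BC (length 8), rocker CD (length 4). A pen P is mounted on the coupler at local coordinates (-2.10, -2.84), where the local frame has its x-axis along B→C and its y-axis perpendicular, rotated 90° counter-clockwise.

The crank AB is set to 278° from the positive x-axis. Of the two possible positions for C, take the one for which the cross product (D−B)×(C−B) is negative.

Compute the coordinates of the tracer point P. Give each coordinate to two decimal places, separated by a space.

A=(0,0), D=(7.00,0)
B = A + 4.00·(cos278°, sin278°) = (0.5567, -3.9611)
|BD| = 7.5635
circle(B,8.00) ∩ circle(D,4.00): a=6.9549, h=3.9534
  candidates: C₊=(4.4111,3.0492) cross=29.902; C₋=(8.5520,-3.6866) cross=-29.902
  mode - wants cross < 0 → take C=(8.5520,-3.6866) (cross=-29.902)
ex = (C−B)/|BC| = (0.9994,0.0343); ey = (-0.0343,0.9994)
P = B + -2.10·ex + -2.84·ey = (-1.4446,-6.8714)

-1.44 -6.87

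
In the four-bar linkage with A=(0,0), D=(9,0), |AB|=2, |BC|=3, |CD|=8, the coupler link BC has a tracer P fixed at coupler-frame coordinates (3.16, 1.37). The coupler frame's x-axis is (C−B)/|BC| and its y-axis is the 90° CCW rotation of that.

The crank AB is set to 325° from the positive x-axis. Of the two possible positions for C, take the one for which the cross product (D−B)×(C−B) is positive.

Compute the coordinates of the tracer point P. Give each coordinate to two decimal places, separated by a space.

-0.17 1.79

A=(0,0), D=(9.00,0)
B = A + 2.00·(cos325°, sin325°) = (1.6383, -1.1472)
|BD| = 7.4505
circle(B,3.00) ∩ circle(D,8.00): a=0.0343, h=2.9998
  candidates: C₊=(1.2103,1.8222) cross=22.350; C₋=(2.1340,-4.1059) cross=-22.350
  mode + wants cross > 0 → take C=(1.2103,1.8222) (cross=22.350)
ex = (C−B)/|BC| = (-0.1427,0.9898); ey = (-0.9898,-0.1427)
P = B + 3.16·ex + 1.37·ey = (-0.1685,1.7851)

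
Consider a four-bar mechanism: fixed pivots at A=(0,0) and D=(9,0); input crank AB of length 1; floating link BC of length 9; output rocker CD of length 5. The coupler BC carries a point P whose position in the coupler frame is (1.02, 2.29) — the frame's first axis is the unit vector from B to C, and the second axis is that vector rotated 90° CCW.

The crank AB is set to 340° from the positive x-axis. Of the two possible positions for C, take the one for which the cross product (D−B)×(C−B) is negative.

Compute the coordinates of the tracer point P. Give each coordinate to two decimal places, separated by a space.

A=(0,0), D=(9.00,0)
B = A + 1.00·(cos340°, sin340°) = (0.9397, -0.3420)
|BD| = 8.0676
circle(B,9.00) ∩ circle(D,5.00): a=7.5045, h=4.9682
  candidates: C₊=(8.2268,4.9399) cross=40.081; C₋=(8.6480,-4.9876) cross=-40.081
  mode - wants cross < 0 → take C=(8.6480,-4.9876) (cross=-40.081)
ex = (C−B)/|BC| = (0.8565,-0.5162); ey = (0.5162,0.8565)
P = B + 1.02·ex + 2.29·ey = (2.9953,1.0928)

3.00 1.09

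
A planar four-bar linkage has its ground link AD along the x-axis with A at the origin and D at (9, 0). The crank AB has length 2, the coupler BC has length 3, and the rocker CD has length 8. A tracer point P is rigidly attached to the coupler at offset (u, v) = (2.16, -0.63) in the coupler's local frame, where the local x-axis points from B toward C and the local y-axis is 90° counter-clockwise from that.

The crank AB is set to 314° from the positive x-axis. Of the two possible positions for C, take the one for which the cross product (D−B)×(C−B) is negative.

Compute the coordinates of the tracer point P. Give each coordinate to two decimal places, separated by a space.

A=(0,0), D=(9.00,0)
B = A + 2.00·(cos314°, sin314°) = (1.3893, -1.4387)
|BD| = 7.7455
circle(B,3.00) ∩ circle(D,8.00): a=0.3223, h=2.9826
  candidates: C₊=(1.1520,1.5519) cross=23.102; C₋=(2.2600,-4.3096) cross=-23.102
  mode - wants cross < 0 → take C=(2.2600,-4.3096) (cross=-23.102)
ex = (C−B)/|BC| = (0.2902,-0.9570); ey = (0.9570,0.2902)
P = B + 2.16·ex + -0.63·ey = (1.4133,-3.6886)

1.41 -3.69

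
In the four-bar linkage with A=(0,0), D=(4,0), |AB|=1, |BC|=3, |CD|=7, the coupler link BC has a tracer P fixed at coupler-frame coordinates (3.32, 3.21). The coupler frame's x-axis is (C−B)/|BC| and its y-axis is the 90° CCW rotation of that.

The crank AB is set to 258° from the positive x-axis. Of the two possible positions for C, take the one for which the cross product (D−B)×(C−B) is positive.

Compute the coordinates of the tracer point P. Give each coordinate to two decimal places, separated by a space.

A=(0,0), D=(4.00,0)
B = A + 1.00·(cos258°, sin258°) = (-0.2079, -0.9781)
|BD| = 4.3201
circle(B,3.00) ∩ circle(D,7.00): a=-2.4695, h=1.7034
  candidates: C₊=(-2.9989,0.1219) cross=7.359; C₋=(-2.2276,-3.1965) cross=-7.359
  mode + wants cross > 0 → take C=(-2.9989,0.1219) (cross=7.359)
ex = (C−B)/|BC| = (-0.9303,0.3667); ey = (-0.3667,-0.9303)
P = B + 3.32·ex + 3.21·ey = (-4.4737,-2.7471)

-4.47 -2.75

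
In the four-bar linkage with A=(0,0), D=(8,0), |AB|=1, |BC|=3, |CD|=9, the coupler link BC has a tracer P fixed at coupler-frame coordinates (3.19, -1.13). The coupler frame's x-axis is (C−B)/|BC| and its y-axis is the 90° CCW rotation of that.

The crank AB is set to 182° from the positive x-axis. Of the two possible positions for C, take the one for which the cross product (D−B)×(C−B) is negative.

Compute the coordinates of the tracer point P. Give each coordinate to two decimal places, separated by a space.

-1.57 -3.37

A=(0,0), D=(8.00,0)
B = A + 1.00·(cos182°, sin182°) = (-0.9994, -0.0349)
|BD| = 8.9995
circle(B,3.00) ∩ circle(D,9.00): a=0.4995, h=2.9581
  candidates: C₊=(-0.5114,2.9251) cross=26.622; C₋=(-0.4884,-2.9911) cross=-26.622
  mode - wants cross < 0 → take C=(-0.4884,-2.9911) (cross=-26.622)
ex = (C−B)/|BC| = (0.1703,-0.9854); ey = (0.9854,0.1703)
P = B + 3.19·ex + -1.13·ey = (-1.5696,-3.3708)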